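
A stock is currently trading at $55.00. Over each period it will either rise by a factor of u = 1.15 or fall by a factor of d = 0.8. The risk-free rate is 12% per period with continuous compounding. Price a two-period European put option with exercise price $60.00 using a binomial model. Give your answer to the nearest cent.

Risk-neutral probability p = (e^0.12 − 0.8)/(1.15 − 0.8) = 0.3275/0.3500 = 0.9357
Terminal stock prices: S_uu = 72.74, S_ud = 50.6, S_dd = 35.2
Terminal payoffs (K − S): max(-12.74, 0) = 0, max(9.4, 0) = 9.4, max(24.8, 0) = 24.8
Node u (S = 63.25): V_u = e^(−0.12)·[0.9357·0.0000 + 0.0643·9.4000] = 0.5360
Node d (S = 44): V_d = e^(−0.12)·[0.9357·9.4000 + 0.0643·24.8000] = 9.2152
Node 0 (S = 55): V_0 = e^(−0.12)·[0.9357·0.5360 + 0.0643·9.2152] = 0.9703

$0.97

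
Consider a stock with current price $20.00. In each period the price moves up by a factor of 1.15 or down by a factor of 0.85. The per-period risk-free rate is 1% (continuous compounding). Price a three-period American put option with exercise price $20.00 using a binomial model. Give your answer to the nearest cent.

$1.95

Risk-neutral probability p = (e^0.01 − 0.85)/(1.15 − 0.85) = 0.1601/0.3000 = 0.5335
Terminal stock prices: S_uuu = 30.42, S_uud = 22.48, S_udd = 16.62, S_ddd = 12.28
Terminal payoffs (K − S): max(-10.42, 0) = 0, max(-2.482, 0) = 0, max(3.383, 0) = 3.383, max(7.718, 0) = 7.718
Node uu (S = 26.45): continuation = e^(−0.01)·[0.5335·0.0000 + 0.4665·0.0000] = 0.0000; exercise value = 0.0000 ≤ continuation, so V_uu = 0.0000
Node ud (S = 19.55): continuation = e^(−0.01)·[0.5335·0.0000 + 0.4665·3.3825] = 1.5622; exercise value = 0.4500 ≤ continuation, so V_ud = 1.5622
Node dd (S = 14.45): continuation = e^(−0.01)·[0.5335·3.3825 + 0.4665·7.7175] = 5.3510; exercise value = 5.5500 > continuation, so V_dd = 5.5500 (exercise)
Node u (S = 23): continuation = e^(−0.01)·[0.5335·0.0000 + 0.4665·1.5622] = 0.7215; exercise value = 0.0000 ≤ continuation, so V_u = 0.7215
Node d (S = 17): continuation = e^(−0.01)·[0.5335·1.5622 + 0.4665·5.5500] = 3.3885; exercise value = 3.0000 ≤ continuation, so V_d = 3.3885
Node 0 (S = 20): continuation = e^(−0.01)·[0.5335·0.7215 + 0.4665·3.3885] = 1.9461; exercise value = 0.0000 ≤ continuation, so V_0 = 1.9461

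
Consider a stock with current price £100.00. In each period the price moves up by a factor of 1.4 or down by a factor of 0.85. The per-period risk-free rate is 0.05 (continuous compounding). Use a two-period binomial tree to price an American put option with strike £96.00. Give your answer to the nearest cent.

£8.64

Risk-neutral probability p = (e^0.05 − 0.85)/(1.4 − 0.85) = 0.2013/0.5500 = 0.3659
Terminal stock prices: S_uu = 196, S_ud = 119, S_dd = 72.25
Terminal payoffs (K − S): max(-100, 0) = 0, max(-23, 0) = 0, max(23.75, 0) = 23.75
Node u (S = 140): continuation = e^(−0.05)·[0.3659·0.0000 + 0.6341·0.0000] = 0.0000; exercise value = 0.0000 ≤ continuation, so V_u = 0.0000
Node d (S = 85): continuation = e^(−0.05)·[0.3659·0.0000 + 0.6341·23.7500] = 14.3243; exercise value = 11.0000 ≤ continuation, so V_d = 14.3243
Node 0 (S = 100): continuation = e^(−0.05)·[0.3659·0.0000 + 0.6341·14.3243] = 8.6394; exercise value = 0.0000 ≤ continuation, so V_0 = 8.6394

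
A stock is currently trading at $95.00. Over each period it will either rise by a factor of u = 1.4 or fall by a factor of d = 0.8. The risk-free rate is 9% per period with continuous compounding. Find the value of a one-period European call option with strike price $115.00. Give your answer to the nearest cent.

$8.07

Risk-neutral probability p = (e^0.09 − 0.8)/(1.4 − 0.8) = 0.2942/0.6000 = 0.4903
Terminal stock prices: S_u = 133, S_d = 76
Terminal payoffs (S − K): max(18, 0) = 18, max(-39, 0) = 0
Node 0 (S = 95): V_0 = e^(−0.09)·[0.4903·18.0000 + 0.5097·0.0000] = 8.0657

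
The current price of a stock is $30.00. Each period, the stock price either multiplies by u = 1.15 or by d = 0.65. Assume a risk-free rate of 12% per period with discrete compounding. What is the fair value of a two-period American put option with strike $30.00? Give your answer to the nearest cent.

$0.90

Risk-neutral probability p = (1 + 0.12 − 0.65)/(1.15 − 0.65) = 0.4700/0.5000 = 0.9400
Terminal stock prices: S_uu = 39.67, S_ud = 22.43, S_dd = 12.68
Terminal payoffs (K − S): max(-9.675, 0) = 0, max(7.575, 0) = 7.575, max(17.32, 0) = 17.32
Node u (S = 34.5): continuation = 1/1.12·[0.9400·0.0000 + 0.0600·7.5750] = 0.4058; exercise value = 0.0000 ≤ continuation, so V_u = 0.4058
Node d (S = 19.5): continuation = 1/1.12·[0.9400·7.5750 + 0.0600·17.3250] = 7.2857; exercise value = 10.5000 > continuation, so V_d = 10.5000 (exercise)
Node 0 (S = 30): continuation = 1/1.12·[0.9400·0.4058 + 0.0600·10.5000] = 0.9031; exercise value = 0.0000 ≤ continuation, so V_0 = 0.9031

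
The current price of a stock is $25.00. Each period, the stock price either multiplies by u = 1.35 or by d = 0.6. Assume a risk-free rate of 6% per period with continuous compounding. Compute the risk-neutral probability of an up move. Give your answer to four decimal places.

Risk-neutral probability p = (e^0.06 − 0.6)/(1.35 − 0.6) = 0.4618/0.7500 = 0.6158

p = 0.6158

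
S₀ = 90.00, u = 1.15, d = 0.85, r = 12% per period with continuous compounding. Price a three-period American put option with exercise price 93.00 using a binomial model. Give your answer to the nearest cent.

Risk-neutral probability p = (e^0.12 − 0.85)/(1.15 − 0.85) = 0.2775/0.3000 = 0.9250
Terminal stock prices: S_uuu = 136.9, S_uud = 101.2, S_udd = 74.78, S_ddd = 55.27
Terminal payoffs (K − S): max(-43.88, 0) = 0, max(-8.171, 0) = 0, max(18.22, 0) = 18.22, max(37.73, 0) = 37.73
Node uu (S = 119): continuation = e^(−0.12)·[0.9250·0.0000 + 0.0750·0.0000] = 0.0000; exercise value = 0.0000 ≤ continuation, so V_uu = 0.0000
Node ud (S = 87.97): continuation = e^(−0.12)·[0.9250·0.0000 + 0.0750·18.2213] = 1.2122; exercise value = 5.0250 > continuation, so V_ud = 5.0250 (exercise)
Node dd (S = 65.02): continuation = e^(−0.12)·[0.9250·18.2213 + 0.0750·37.7288] = 17.4586; exercise value = 27.9750 > continuation, so V_dd = 27.9750 (exercise)
Node u (S = 103.5): continuation = e^(−0.12)·[0.9250·0.0000 + 0.0750·5.0250] = 0.3343; exercise value = 0.0000 ≤ continuation, so V_u = 0.3343
Node d (S = 76.5): continuation = e^(−0.12)·[0.9250·5.0250 + 0.0750·27.9750] = 5.9836; exercise value = 16.5000 > continuation, so V_d = 16.5000 (exercise)
Node 0 (S = 90): continuation = e^(−0.12)·[0.9250·0.3343 + 0.0750·16.5000] = 1.3720; exercise value = 3.0000 > continuation, so V_0 = 3.0000 (exercise)

3.00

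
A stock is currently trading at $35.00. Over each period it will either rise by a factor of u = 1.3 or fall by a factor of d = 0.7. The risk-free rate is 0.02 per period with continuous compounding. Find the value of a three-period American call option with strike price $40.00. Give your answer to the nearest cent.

$5.81

Risk-neutral probability p = (e^0.02 − 0.7)/(1.3 − 0.7) = 0.3202/0.6000 = 0.5337
Terminal stock prices: S_uuu = 76.89, S_uud = 41.41, S_udd = 22.29, S_ddd = 12
Terminal payoffs (S − K): max(36.89, 0) = 36.89, max(1.405, 0) = 1.405, max(-17.71, 0) = 0, max(-28, 0) = 0
Node uu (S = 59.15): continuation = e^(−0.02)·[0.5337·36.8950 + 0.4663·1.4050] = 19.9421; exercise value = 19.1500 ≤ continuation, so V_uu = 19.9421
Node ud (S = 31.85): continuation = e^(−0.02)·[0.5337·1.4050 + 0.4663·0.0000] = 0.7350; exercise value = 0.0000 ≤ continuation, so V_ud = 0.7350
Node dd (S = 17.15): continuation = e^(−0.02)·[0.5337·0.0000 + 0.4663·0.0000] = 0.0000; exercise value = 0.0000 ≤ continuation, so V_dd = 0.0000
Node u (S = 45.5): continuation = e^(−0.02)·[0.5337·19.9421 + 0.4663·0.7350] = 10.7677; exercise value = 5.5000 ≤ continuation, so V_u = 10.7677
Node d (S = 24.5): continuation = e^(−0.02)·[0.5337·0.7350 + 0.4663·0.0000] = 0.3845; exercise value = 0.0000 ≤ continuation, so V_d = 0.3845
Node 0 (S = 35): continuation = e^(−0.02)·[0.5337·10.7677 + 0.4663·0.3845] = 5.8083; exercise value = 0.0000 ≤ continuation, so V_0 = 5.8083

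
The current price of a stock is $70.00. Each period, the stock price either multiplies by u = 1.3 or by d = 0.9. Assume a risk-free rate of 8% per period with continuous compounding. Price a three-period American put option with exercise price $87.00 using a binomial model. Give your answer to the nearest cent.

Risk-neutral probability p = (e^0.08 − 0.9)/(1.3 − 0.9) = 0.1833/0.4000 = 0.4582
Terminal stock prices: S_uuu = 153.8, S_uud = 106.5, S_udd = 73.71, S_ddd = 51.03
Terminal payoffs (K − S): max(-66.79, 0) = 0, max(-19.47, 0) = 0, max(13.29, 0) = 13.29, max(35.97, 0) = 35.97
Node uu (S = 118.3): continuation = e^(−0.08)·[0.4582·0.0000 + 0.5418·0.0000] = 0.0000; exercise value = 0.0000 ≤ continuation, so V_uu = 0.0000
Node ud (S = 81.9): continuation = e^(−0.08)·[0.4582·0.0000 + 0.5418·13.2900] = 6.6467; exercise value = 5.1000 ≤ continuation, so V_ud = 6.6467
Node dd (S = 56.7): continuation = e^(−0.08)·[0.4582·13.2900 + 0.5418·35.9700] = 23.6111; exercise value = 30.3000 > continuation, so V_dd = 30.3000 (exercise)
Node u (S = 91): continuation = e^(−0.08)·[0.4582·0.0000 + 0.5418·6.6467] = 3.3242; exercise value = 0.0000 ≤ continuation, so V_u = 3.3242
Node d (S = 63): continuation = e^(−0.08)·[0.4582·6.6467 + 0.5418·30.3000] = 17.9654; exercise value = 24.0000 > continuation, so V_d = 24.0000 (exercise)
Node 0 (S = 70): continuation = e^(−0.08)·[0.4582·3.3242 + 0.5418·24.0000] = 13.4092; exercise value = 17.0000 > continuation, so V_0 = 17.0000 (exercise)

$17.00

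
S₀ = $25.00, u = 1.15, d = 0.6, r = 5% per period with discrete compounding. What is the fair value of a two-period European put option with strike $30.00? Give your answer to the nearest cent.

Risk-neutral probability p = (1 + 0.05 − 0.6)/(1.15 − 0.6) = 0.4500/0.5500 = 0.8182
Terminal stock prices: S_uu = 33.06, S_ud = 17.25, S_dd = 9
Terminal payoffs (K − S): max(-3.062, 0) = 0, max(12.75, 0) = 12.75, max(21, 0) = 21
Node u (S = 28.75): V_u = 1/1.05·[0.8182·0.0000 + 0.1818·12.7500] = 2.2078
Node d (S = 15): V_d = 1/1.05·[0.8182·12.7500 + 0.1818·21.0000] = 13.5714
Node 0 (S = 25): V_0 = 1/1.05·[0.8182·2.2078 + 0.1818·13.5714] = 4.0704

$4.07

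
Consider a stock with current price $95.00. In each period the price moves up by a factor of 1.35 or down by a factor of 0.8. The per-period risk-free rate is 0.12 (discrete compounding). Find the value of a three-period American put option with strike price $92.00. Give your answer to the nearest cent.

Risk-neutral probability p = (1 + 0.12 − 0.8)/(1.35 − 0.8) = 0.3200/0.5500 = 0.5818
Terminal stock prices: S_uuu = 233.7, S_uud = 138.5, S_udd = 82.08, S_ddd = 48.64
Terminal payoffs (K − S): max(-141.7, 0) = 0, max(-46.51, 0) = 0, max(9.92, 0) = 9.92, max(43.36, 0) = 43.36
Node uu (S = 173.1): continuation = 1/1.12·[0.5818·0.0000 + 0.4182·0.0000] = 0.0000; exercise value = 0.0000 ≤ continuation, so V_uu = 0.0000
Node ud (S = 102.6): continuation = 1/1.12·[0.5818·0.0000 + 0.4182·9.9200] = 3.7039; exercise value = 0.0000 ≤ continuation, so V_ud = 3.7039
Node dd (S = 60.8): continuation = 1/1.12·[0.5818·9.9200 + 0.4182·43.3600] = 21.3429; exercise value = 31.2000 > continuation, so V_dd = 31.2000 (exercise)
Node u (S = 128.2): continuation = 1/1.12·[0.5818·0.0000 + 0.4182·3.7039] = 1.3829; exercise value = 0.0000 ≤ continuation, so V_u = 1.3829
Node d (S = 76): continuation = 1/1.12·[0.5818·3.7039 + 0.4182·31.2000] = 13.5735; exercise value = 16.0000 > continuation, so V_d = 16.0000 (exercise)
Node 0 (S = 95): continuation = 1/1.12·[0.5818·1.3829 + 0.4182·16.0000] = 6.6924; exercise value = 0.0000 ≤ continuation, so V_0 = 6.6924

$6.69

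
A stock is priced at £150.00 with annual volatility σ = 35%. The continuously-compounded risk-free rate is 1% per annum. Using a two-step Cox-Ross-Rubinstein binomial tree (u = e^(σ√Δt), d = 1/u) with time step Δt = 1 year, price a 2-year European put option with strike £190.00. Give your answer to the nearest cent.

CRR parameters: u = e^(σ√Δt) = e^(0.35·√1) = 1.4191, d = 1/u = 0.7047
Per-period rate: rΔt = 0.01·1 = 0.01, so R = e^0.01 = 1.0101
Risk-neutral probability p = (e^0.01 − 0.7047)/(1.4191 − 0.7047) = 0.3054/0.7144 = 0.4275
Terminal stock prices: S_uu = 302.1, S_ud = 150, S_dd = 74.49
Terminal payoffs (K − S): max(-112.1, 0) = 0, max(40, 0) = 40, max(115.5, 0) = 115.5
Node u (S = 212.9): V_u = e^(−0.01)·[0.4275·0.0000 + 0.5725·40.0000] = 22.6741
Node d (S = 105.7): V_d = e^(−0.01)·[0.4275·40.0000 + 0.5725·115.5122] = 82.4063
Node 0 (S = 150): V_0 = e^(−0.01)·[0.4275·22.6741 + 0.5725·82.4063] = 56.3078

£56.31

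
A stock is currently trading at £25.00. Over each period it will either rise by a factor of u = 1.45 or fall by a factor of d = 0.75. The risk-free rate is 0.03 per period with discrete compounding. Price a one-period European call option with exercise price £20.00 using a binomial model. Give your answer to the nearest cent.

£6.31

Risk-neutral probability p = (1 + 0.03 − 0.75)/(1.45 − 0.75) = 0.2800/0.7000 = 0.4000
Terminal stock prices: S_u = 36.25, S_d = 18.75
Terminal payoffs (S − K): max(16.25, 0) = 16.25, max(-1.25, 0) = 0
Node 0 (S = 25): V_0 = 1/1.03·[0.4000·16.2500 + 0.6000·0.0000] = 6.3107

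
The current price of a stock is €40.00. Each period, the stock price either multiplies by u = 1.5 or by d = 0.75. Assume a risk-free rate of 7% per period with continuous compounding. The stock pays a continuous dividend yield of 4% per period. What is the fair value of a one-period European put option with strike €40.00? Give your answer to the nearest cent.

€5.84

Per-period risk-free factor R = e^0.07 = 1.0725; dividend-adjusted growth = e^(0.07−0.04) = 1.0305.
Risk-neutral probability p = (1.0305 − 0.75)/(1.5 − 0.75) = 0.2805/0.7500 = 0.3739
Terminal stock prices: S_u = 60, S_d = 30
Terminal payoffs (K − S): max(-20, 0) = 0, max(10, 0) = 10
Node 0 (S = 40): V_0 = e^(−0.07)·[0.3739·0.0000 + 0.6261·10.0000] = 5.8374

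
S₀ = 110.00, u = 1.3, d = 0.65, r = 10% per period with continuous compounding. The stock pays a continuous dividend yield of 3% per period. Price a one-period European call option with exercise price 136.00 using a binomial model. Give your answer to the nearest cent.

Per-period risk-free factor R = e^0.1 = 1.1052; dividend-adjusted growth = e^(0.1−0.03) = 1.0725.
Risk-neutral probability p = (1.0725 − 0.65)/(1.3 − 0.65) = 0.4225/0.6500 = 0.6500
Terminal stock prices: S_u = 143, S_d = 71.5
Terminal payoffs (S − K): max(7, 0) = 7, max(-64.5, 0) = 0
Node 0 (S = 110): V_0 = e^(−0.1)·[0.6500·7.0000 + 0.3500·0.0000] = 4.1171

4.12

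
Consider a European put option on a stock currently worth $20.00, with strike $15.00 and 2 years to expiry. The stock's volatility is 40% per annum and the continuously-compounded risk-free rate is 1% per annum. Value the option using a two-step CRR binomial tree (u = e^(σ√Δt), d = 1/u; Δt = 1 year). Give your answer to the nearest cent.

$2.03

CRR parameters: u = e^(σ√Δt) = e^(0.4·√1) = 1.4918, d = 1/u = 0.6703
Per-period rate: rΔt = 0.01·1 = 0.01, so R = e^0.01 = 1.0101
Risk-neutral probability p = (e^0.01 − 0.6703)/(1.4918 − 0.6703) = 0.3397/0.8215 = 0.4135
Terminal stock prices: S_uu = 44.51, S_ud = 20, S_dd = 8.987
Terminal payoffs (K − S): max(-29.51, 0) = 0, max(-5, 0) = 0, max(6.013, 0) = 6.013
Node u (S = 29.84): V_u = e^(−0.01)·[0.4135·0.0000 + 0.5865·0.0000] = 0.0000
Node d (S = 13.41): V_d = e^(−0.01)·[0.4135·0.0000 + 0.5865·6.0134] = 3.4915
Node 0 (S = 20): V_0 = e^(−0.01)·[0.4135·0.0000 + 0.5865·3.4915] = 2.0272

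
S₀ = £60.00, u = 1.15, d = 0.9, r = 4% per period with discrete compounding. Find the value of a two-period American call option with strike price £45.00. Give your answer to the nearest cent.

Risk-neutral probability p = (1 + 0.04 − 0.9)/(1.15 − 0.9) = 0.1400/0.2500 = 0.5600
Terminal stock prices: S_uu = 79.35, S_ud = 62.1, S_dd = 48.6
Terminal payoffs (S − K): max(34.35, 0) = 34.35, max(17.1, 0) = 17.1, max(3.6, 0) = 3.6
Node u (S = 69): continuation = 1/1.04·[0.5600·34.3500 + 0.4400·17.1000] = 25.7308; exercise value = 24.0000 ≤ continuation, so V_u = 25.7308
Node d (S = 54): continuation = 1/1.04·[0.5600·17.1000 + 0.4400·3.6000] = 10.7308; exercise value = 9.0000 ≤ continuation, so V_d = 10.7308
Node 0 (S = 60): continuation = 1/1.04·[0.5600·25.7308 + 0.4400·10.7308] = 18.3950; exercise value = 15.0000 ≤ continuation, so V_0 = 18.3950

£18.39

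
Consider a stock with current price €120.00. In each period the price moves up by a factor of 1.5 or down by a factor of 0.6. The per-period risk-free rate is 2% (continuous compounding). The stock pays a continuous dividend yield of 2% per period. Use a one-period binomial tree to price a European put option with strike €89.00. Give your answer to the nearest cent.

Per-period risk-free factor R = e^0.02 = 1.0202; dividend-adjusted growth = e^(0.02−0.02) = 1.0000.
Risk-neutral probability p = (1.0000 − 0.6)/(1.5 − 0.6) = 0.4000/0.9000 = 0.4444
Terminal stock prices: S_u = 180, S_d = 72
Terminal payoffs (K − S): max(-91, 0) = 0, max(17, 0) = 17
Node 0 (S = 120): V_0 = e^(−0.02)·[0.4444·0.0000 + 0.5556·17.0000] = 9.2574

€9.26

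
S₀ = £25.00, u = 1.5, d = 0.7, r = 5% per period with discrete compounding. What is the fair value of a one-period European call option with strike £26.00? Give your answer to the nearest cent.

£4.79

Risk-neutral probability p = (1 + 0.05 − 0.7)/(1.5 − 0.7) = 0.3500/0.8000 = 0.4375
Terminal stock prices: S_u = 37.5, S_d = 17.5
Terminal payoffs (S − K): max(11.5, 0) = 11.5, max(-8.5, 0) = 0
Node 0 (S = 25): V_0 = 1/1.05·[0.4375·11.5000 + 0.5625·0.0000] = 4.7917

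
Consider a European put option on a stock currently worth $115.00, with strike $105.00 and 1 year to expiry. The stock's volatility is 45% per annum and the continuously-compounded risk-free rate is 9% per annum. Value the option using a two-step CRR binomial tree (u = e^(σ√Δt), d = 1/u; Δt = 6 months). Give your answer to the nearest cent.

CRR parameters: u = e^(σ√Δt) = e^(0.45·√0.5) = 1.3746, d = 1/u = 0.7275
Per-period rate: rΔt = 0.09·0.5 = 0.045, so R = e^0.045 = 1.0460
Risk-neutral probability p = (e^0.045 − 0.7275)/(1.3746 − 0.7275) = 0.3186/0.6472 = 0.4922
Terminal stock prices: S_uu = 217.3, S_ud = 115, S_dd = 60.86
Terminal payoffs (K − S): max(-112.3, 0) = 0, max(-10, 0) = 0, max(44.14, 0) = 44.14
Node u (S = 158.1): V_u = e^(−0.045)·[0.4922·0.0000 + 0.5078·0.0000] = 0.0000
Node d (S = 83.66): V_d = e^(−0.045)·[0.4922·0.0000 + 0.5078·44.1424] = 21.4277
Node 0 (S = 115): V_0 = e^(−0.045)·[0.4922·0.0000 + 0.5078·21.4277] = 10.4015

$10.40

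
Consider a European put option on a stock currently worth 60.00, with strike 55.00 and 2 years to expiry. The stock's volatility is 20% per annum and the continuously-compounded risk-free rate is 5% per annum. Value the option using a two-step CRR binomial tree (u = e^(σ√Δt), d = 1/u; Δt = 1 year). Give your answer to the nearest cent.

2.39

CRR parameters: u = e^(σ√Δt) = e^(0.2·√1) = 1.2214, d = 1/u = 0.8187
Per-period rate: rΔt = 0.05·1 = 0.05, so R = e^0.05 = 1.0513
Risk-neutral probability p = (e^0.05 − 0.8187)/(1.2214 − 0.8187) = 0.2325/0.4027 = 0.5775
Terminal stock prices: S_uu = 89.51, S_ud = 60, S_dd = 40.22
Terminal payoffs (K − S): max(-34.51, 0) = 0, max(-5, 0) = 0, max(14.78, 0) = 14.78
Node u (S = 73.28): V_u = e^(−0.05)·[0.5775·0.0000 + 0.4225·0.0000] = 0.0000
Node d (S = 49.12): V_d = e^(−0.05)·[0.5775·0.0000 + 0.4225·14.7808] = 5.9404
Node 0 (S = 60): V_0 = e^(−0.05)·[0.5775·0.0000 + 0.4225·5.9404] = 2.3875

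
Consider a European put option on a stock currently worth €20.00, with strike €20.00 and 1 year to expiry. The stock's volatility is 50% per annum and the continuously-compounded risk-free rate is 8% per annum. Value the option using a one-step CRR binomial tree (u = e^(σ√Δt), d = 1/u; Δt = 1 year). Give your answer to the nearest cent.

CRR parameters: u = e^(σ√Δt) = e^(0.5·√1) = 1.6487, d = 1/u = 0.6065
Per-period rate: rΔt = 0.08·1 = 0.08, so R = e^0.08 = 1.0833
Risk-neutral probability p = (e^0.08 − 0.6065)/(1.6487 − 0.6065) = 0.4768/1.0422 = 0.4575
Terminal stock prices: S_u = 32.97, S_d = 12.13
Terminal payoffs (K − S): max(-12.97, 0) = 0, max(7.869, 0) = 7.869
Node 0 (S = 20): V_0 = e^(−0.08)·[0.4575·0.0000 + 0.5425·7.8694] = 3.9412

€3.94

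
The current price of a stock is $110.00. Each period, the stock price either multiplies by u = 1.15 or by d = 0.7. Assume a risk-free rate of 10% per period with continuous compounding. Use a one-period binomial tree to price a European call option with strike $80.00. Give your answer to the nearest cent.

Risk-neutral probability p = (e^0.1 − 0.7)/(1.15 − 0.7) = 0.4052/0.4500 = 0.9004
Terminal stock prices: S_u = 126.5, S_d = 77
Terminal payoffs (S − K): max(46.5, 0) = 46.5, max(-3, 0) = 0
Node 0 (S = 110): V_0 = e^(−0.1)·[0.9004·46.5000 + 0.0996·0.0000] = 37.8834

$37.88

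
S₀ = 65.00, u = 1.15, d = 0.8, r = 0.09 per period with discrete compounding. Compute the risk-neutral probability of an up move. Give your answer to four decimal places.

Risk-neutral probability p = (1 + 0.09 − 0.8)/(1.15 − 0.8) = 0.2900/0.3500 = 0.8286

p = 0.8286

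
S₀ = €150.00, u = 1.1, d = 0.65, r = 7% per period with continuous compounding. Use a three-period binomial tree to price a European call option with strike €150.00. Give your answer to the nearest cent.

€33.31

Risk-neutral probability p = (e^0.07 − 0.65)/(1.1 − 0.65) = 0.4225/0.4500 = 0.9389
Terminal stock prices: S_uuu = 199.7, S_uud = 118, S_udd = 69.71, S_ddd = 41.19
Terminal payoffs (S − K): max(49.65, 0) = 49.65, max(-32.02, 0) = 0, max(-80.29, 0) = 0, max(-108.8, 0) = 0
Node uu (S = 181.5): V_uu = e^(−0.07)·[0.9389·49.6500 + 0.0611·0.0000] = 43.4652
Node ud (S = 107.2): V_ud = e^(−0.07)·[0.9389·0.0000 + 0.0611·0.0000] = 0.0000
Node dd (S = 63.38): V_dd = e^(−0.07)·[0.9389·0.0000 + 0.0611·0.0000] = 0.0000
Node u (S = 165): V_u = e^(−0.07)·[0.9389·43.4652 + 0.0611·0.0000] = 38.0508
Node d (S = 97.5): V_d = e^(−0.07)·[0.9389·0.0000 + 0.0611·0.0000] = 0.0000
Node 0 (S = 150): V_0 = e^(−0.07)·[0.9389·38.0508 + 0.0611·0.0000] = 33.3108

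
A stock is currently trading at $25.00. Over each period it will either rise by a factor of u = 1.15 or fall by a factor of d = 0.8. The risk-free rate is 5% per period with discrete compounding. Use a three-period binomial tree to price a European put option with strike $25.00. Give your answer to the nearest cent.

Risk-neutral probability p = (1 + 0.05 − 0.8)/(1.15 − 0.8) = 0.2500/0.3500 = 0.7143
Terminal stock prices: S_uuu = 38.02, S_uud = 26.45, S_udd = 18.4, S_ddd = 12.8
Terminal payoffs (K − S): max(-13.02, 0) = 0, max(-1.45, 0) = 0, max(6.6, 0) = 6.6, max(12.2, 0) = 12.2
Node uu (S = 33.06): V_uu = 1/1.05·[0.7143·0.0000 + 0.2857·0.0000] = 0.0000
Node ud (S = 23): V_ud = 1/1.05·[0.7143·0.0000 + 0.2857·6.6000] = 1.7959
Node dd (S = 16): V_dd = 1/1.05·[0.7143·6.6000 + 0.2857·12.2000] = 7.8095
Node u (S = 28.75): V_u = 1/1.05·[0.7143·0.0000 + 0.2857·1.7959] = 0.4887
Node d (S = 20): V_d = 1/1.05·[0.7143·1.7959 + 0.2857·7.8095] = 3.3468
Node 0 (S = 25): V_0 = 1/1.05·[0.7143·0.4887 + 0.2857·3.3468] = 1.2431

$1.24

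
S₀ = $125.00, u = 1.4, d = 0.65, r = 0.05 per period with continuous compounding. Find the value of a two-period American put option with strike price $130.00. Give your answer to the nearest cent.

Risk-neutral probability p = (e^0.05 − 0.65)/(1.4 − 0.65) = 0.4013/0.7500 = 0.5350
Terminal stock prices: S_uu = 245, S_ud = 113.8, S_dd = 52.81
Terminal payoffs (K − S): max(-115, 0) = 0, max(16.25, 0) = 16.25, max(77.19, 0) = 77.19
Node u (S = 175): continuation = e^(−0.05)·[0.5350·0.0000 + 0.4650·16.2500] = 7.1873; exercise value = 0.0000 ≤ continuation, so V_u = 7.1873
Node d (S = 81.25): continuation = e^(−0.05)·[0.5350·16.2500 + 0.4650·77.1875] = 42.4098; exercise value = 48.7500 > continuation, so V_d = 48.7500 (exercise)
Node 0 (S = 125): continuation = e^(−0.05)·[0.5350·7.1873 + 0.4650·48.7500] = 25.2197; exercise value = 5.0000 ≤ continuation, so V_0 = 25.2197

$25.22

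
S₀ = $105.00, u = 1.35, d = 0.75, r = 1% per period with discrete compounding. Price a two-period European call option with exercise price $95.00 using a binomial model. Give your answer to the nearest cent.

Risk-neutral probability p = (1 + 0.01 − 0.75)/(1.35 − 0.75) = 0.2600/0.6000 = 0.4333
Terminal stock prices: S_uu = 191.4, S_ud = 106.3, S_dd = 59.06
Terminal payoffs (S − K): max(96.36, 0) = 96.36, max(11.31, 0) = 11.31, max(-35.94, 0) = 0
Node u (S = 141.8): V_u = 1/1.01·[0.4333·96.3625 + 0.5667·11.3125] = 47.6906
Node d (S = 78.75): V_d = 1/1.01·[0.4333·11.3125 + 0.5667·0.0000] = 4.8535
Node 0 (S = 105): V_0 = 1/1.01·[0.4333·47.6906 + 0.5667·4.8535] = 23.1844

$23.18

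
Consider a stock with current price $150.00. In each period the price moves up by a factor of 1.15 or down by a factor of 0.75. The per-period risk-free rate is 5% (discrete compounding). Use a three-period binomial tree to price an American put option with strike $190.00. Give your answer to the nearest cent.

Risk-neutral probability p = (1 + 0.05 − 0.75)/(1.15 − 0.75) = 0.3000/0.4000 = 0.7500
Terminal stock prices: S_uuu = 228.1, S_uud = 148.8, S_udd = 97.03, S_ddd = 63.28
Terminal payoffs (K − S): max(-38.13, 0) = 0, max(41.22, 0) = 41.22, max(92.97, 0) = 92.97, max(126.7, 0) = 126.7
Node uu (S = 198.4): continuation = 1/1.05·[0.7500·0.0000 + 0.2500·41.2188] = 9.8140; exercise value = 0.0000 ≤ continuation, so V_uu = 9.8140
Node ud (S = 129.4): continuation = 1/1.05·[0.7500·41.2188 + 0.2500·92.9688] = 51.5774; exercise value = 60.6250 > continuation, so V_ud = 60.6250 (exercise)
Node dd (S = 84.38): continuation = 1/1.05·[0.7500·92.9688 + 0.2500·126.7188] = 96.5774; exercise value = 105.6250 > continuation, so V_dd = 105.6250 (exercise)
Node u (S = 172.5): continuation = 1/1.05·[0.7500·9.8140 + 0.2500·60.6250] = 21.4445; exercise value = 17.5000 ≤ continuation, so V_u = 21.4445
Node d (S = 112.5): continuation = 1/1.05·[0.7500·60.6250 + 0.2500·105.6250] = 68.4524; exercise value = 77.5000 > continuation, so V_d = 77.5000 (exercise)
Node 0 (S = 150): continuation = 1/1.05·[0.7500·21.4445 + 0.2500·77.5000] = 33.7699; exercise value = 40.0000 > continuation, so V_0 = 40.0000 (exercise)

$40.00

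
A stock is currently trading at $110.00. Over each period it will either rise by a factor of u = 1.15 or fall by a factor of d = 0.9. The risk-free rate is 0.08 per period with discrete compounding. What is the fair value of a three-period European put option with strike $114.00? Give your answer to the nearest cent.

Risk-neutral probability p = (1 + 0.08 − 0.9)/(1.15 − 0.9) = 0.1800/0.2500 = 0.7200
Terminal stock prices: S_uuu = 167.3, S_uud = 130.9, S_udd = 102.5, S_ddd = 80.19
Terminal payoffs (K − S): max(-53.3, 0) = 0, max(-16.93, 0) = 0, max(11.54, 0) = 11.54, max(33.81, 0) = 33.81
Node uu (S = 145.5): V_uu = 1/1.08·[0.7200·0.0000 + 0.2800·0.0000] = 0.0000
Node ud (S = 113.8): V_ud = 1/1.08·[0.7200·0.0000 + 0.2800·11.5350] = 2.9906
Node dd (S = 89.1): V_dd = 1/1.08·[0.7200·11.5350 + 0.2800·33.8100] = 16.4556
Node u (S = 126.5): V_u = 1/1.08·[0.7200·0.0000 + 0.2800·2.9906] = 0.7753
Node d (S = 99): V_d = 1/1.08·[0.7200·2.9906 + 0.2800·16.4556] = 6.2600
Node 0 (S = 110): V_0 = 1/1.08·[0.7200·0.7753 + 0.2800·6.2600] = 2.1398

$2.14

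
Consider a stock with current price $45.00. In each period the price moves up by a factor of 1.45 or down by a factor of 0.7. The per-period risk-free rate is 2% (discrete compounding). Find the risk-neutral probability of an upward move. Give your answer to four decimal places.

p = 0.4267

Risk-neutral probability p = (1 + 0.02 − 0.7)/(1.45 − 0.7) = 0.3200/0.7500 = 0.4267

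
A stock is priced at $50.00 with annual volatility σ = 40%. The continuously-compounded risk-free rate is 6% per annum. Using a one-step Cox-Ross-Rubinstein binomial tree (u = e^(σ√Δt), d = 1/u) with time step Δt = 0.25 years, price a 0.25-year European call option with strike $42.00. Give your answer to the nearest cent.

CRR parameters: u = e^(σ√Δt) = e^(0.4·√0.25) = 1.2214, d = 1/u = 0.8187
Per-period rate: rΔt = 0.06·0.25 = 0.015, so R = e^0.015 = 1.0151
Risk-neutral probability p = (e^0.015 − 0.8187)/(1.2214 − 0.8187) = 0.1964/0.4027 = 0.4877
Terminal stock prices: S_u = 61.07, S_d = 40.94
Terminal payoffs (S − K): max(19.07, 0) = 19.07, max(-1.063, 0) = 0
Node 0 (S = 50): V_0 = e^(−0.015)·[0.4877·19.0701 + 0.5123·0.0000] = 9.1620

$9.16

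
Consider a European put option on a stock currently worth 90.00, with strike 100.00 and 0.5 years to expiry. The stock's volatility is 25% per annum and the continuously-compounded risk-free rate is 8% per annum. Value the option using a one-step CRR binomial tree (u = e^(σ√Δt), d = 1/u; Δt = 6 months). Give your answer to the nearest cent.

CRR parameters: u = e^(σ√Δt) = e^(0.25·√0.5) = 1.1934, d = 1/u = 0.8380
Per-period rate: rΔt = 0.08·0.5 = 0.04, so R = e^0.04 = 1.0408
Risk-neutral probability p = (e^0.04 − 0.8380)/(1.1934 − 0.8380) = 0.2028/0.3554 = 0.5708
Terminal stock prices: S_u = 107.4, S_d = 75.42
Terminal payoffs (K − S): max(-7.403, 0) = 0, max(24.58, 0) = 24.58
Node 0 (S = 90): V_0 = e^(−0.04)·[0.5708·0.0000 + 0.4292·24.5830] = 10.1384

10.14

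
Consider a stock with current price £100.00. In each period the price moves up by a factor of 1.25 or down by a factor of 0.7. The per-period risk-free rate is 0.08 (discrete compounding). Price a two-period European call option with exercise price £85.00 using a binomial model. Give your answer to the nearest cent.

£30.07

Risk-neutral probability p = (1 + 0.08 − 0.7)/(1.25 − 0.7) = 0.3800/0.5500 = 0.6909
Terminal stock prices: S_uu = 156.2, S_ud = 87.5, S_dd = 49
Terminal payoffs (S − K): max(71.25, 0) = 71.25, max(2.5, 0) = 2.5, max(-36, 0) = 0
Node u (S = 125): V_u = 1/1.08·[0.6909·71.2500 + 0.3091·2.5000] = 46.2963
Node d (S = 70): V_d = 1/1.08·[0.6909·2.5000 + 0.3091·0.0000] = 1.5993
Node 0 (S = 100): V_0 = 1/1.08·[0.6909·46.2963 + 0.3091·1.5993] = 30.0749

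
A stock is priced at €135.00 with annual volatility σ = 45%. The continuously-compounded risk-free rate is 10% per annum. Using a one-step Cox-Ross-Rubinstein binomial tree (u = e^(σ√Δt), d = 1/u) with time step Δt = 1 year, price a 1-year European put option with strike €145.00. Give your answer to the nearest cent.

CRR parameters: u = e^(σ√Δt) = e^(0.45·√1) = 1.5683, d = 1/u = 0.6376
Per-period rate: rΔt = 0.1·1 = 0.1, so R = e^0.1 = 1.1052
Risk-neutral probability p = (e^0.1 − 0.6376)/(1.5683 − 0.6376) = 0.4675/0.9307 = 0.5024
Terminal stock prices: S_u = 211.7, S_d = 86.08
Terminal payoffs (K − S): max(-66.72, 0) = 0, max(58.92, 0) = 58.92
Node 0 (S = 135): V_0 = e^(−0.1)·[0.5024·0.0000 + 0.4976·58.9202] = 26.5305

€26.53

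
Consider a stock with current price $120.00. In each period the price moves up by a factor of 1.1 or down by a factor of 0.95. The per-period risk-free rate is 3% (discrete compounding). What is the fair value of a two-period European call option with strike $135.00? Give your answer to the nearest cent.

Risk-neutral probability p = (1 + 0.03 − 0.95)/(1.1 − 0.95) = 0.0800/0.1500 = 0.5333
Terminal stock prices: S_uu = 145.2, S_ud = 125.4, S_dd = 108.3
Terminal payoffs (S − K): max(10.2, 0) = 10.2, max(-9.6, 0) = 0, max(-26.7, 0) = 0
Node u (S = 132): V_u = 1/1.03·[0.5333·10.2000 + 0.4667·0.0000] = 5.2816
Node d (S = 114): V_d = 1/1.03·[0.5333·0.0000 + 0.4667·0.0000] = 0.0000
Node 0 (S = 120): V_0 = 1/1.03·[0.5333·5.2816 + 0.4667·0.0000] = 2.7348

$2.73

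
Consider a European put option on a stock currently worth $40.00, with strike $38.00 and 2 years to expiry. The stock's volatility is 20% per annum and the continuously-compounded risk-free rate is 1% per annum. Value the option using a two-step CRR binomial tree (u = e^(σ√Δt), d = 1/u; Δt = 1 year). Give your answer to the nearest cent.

$3.02

CRR parameters: u = e^(σ√Δt) = e^(0.2·√1) = 1.2214, d = 1/u = 0.8187
Per-period rate: rΔt = 0.01·1 = 0.01, so R = e^0.01 = 1.0101
Risk-neutral probability p = (e^0.01 − 0.8187)/(1.2214 − 0.8187) = 0.1913/0.4027 = 0.4751
Terminal stock prices: S_uu = 59.67, S_ud = 40, S_dd = 26.81
Terminal payoffs (K − S): max(-21.67, 0) = 0, max(-2, 0) = 0, max(11.19, 0) = 11.19
Node u (S = 48.86): V_u = e^(−0.01)·[0.4751·0.0000 + 0.5249·0.0000] = 0.0000
Node d (S = 32.75): V_d = e^(−0.01)·[0.4751·0.0000 + 0.5249·11.1872] = 5.8135
Node 0 (S = 40): V_0 = e^(−0.01)·[0.4751·0.0000 + 0.5249·5.8135] = 3.0210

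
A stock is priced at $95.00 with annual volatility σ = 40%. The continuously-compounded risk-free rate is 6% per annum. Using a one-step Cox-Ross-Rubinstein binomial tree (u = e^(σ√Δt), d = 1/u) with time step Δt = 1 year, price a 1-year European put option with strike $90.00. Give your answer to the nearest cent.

$12.97

CRR parameters: u = e^(σ√Δt) = e^(0.4·√1) = 1.4918, d = 1/u = 0.6703
Per-period rate: rΔt = 0.06·1 = 0.06, so R = e^0.06 = 1.0618
Risk-neutral probability p = (e^0.06 − 0.6703)/(1.4918 − 0.6703) = 0.3915/0.8215 = 0.4766
Terminal stock prices: S_u = 141.7, S_d = 63.68
Terminal payoffs (K − S): max(-51.72, 0) = 0, max(26.32, 0) = 26.32
Node 0 (S = 95): V_0 = e^(−0.06)·[0.4766·0.0000 + 0.5234·26.3196] = 12.9738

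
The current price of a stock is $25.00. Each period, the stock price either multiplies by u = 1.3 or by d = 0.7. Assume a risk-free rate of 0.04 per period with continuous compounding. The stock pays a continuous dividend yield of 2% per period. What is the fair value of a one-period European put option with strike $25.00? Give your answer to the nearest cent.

Per-period risk-free factor R = e^0.04 = 1.0408; dividend-adjusted growth = e^(0.04−0.02) = 1.0202.
Risk-neutral probability p = (1.0202 − 0.7)/(1.3 − 0.7) = 0.3202/0.6000 = 0.5337
Terminal stock prices: S_u = 32.5, S_d = 17.5
Terminal payoffs (K − S): max(-7.5, 0) = 0, max(7.5, 0) = 7.5
Node 0 (S = 25): V_0 = e^(−0.04)·[0.5337·0.0000 + 0.4663·7.5000] = 3.3603

$3.36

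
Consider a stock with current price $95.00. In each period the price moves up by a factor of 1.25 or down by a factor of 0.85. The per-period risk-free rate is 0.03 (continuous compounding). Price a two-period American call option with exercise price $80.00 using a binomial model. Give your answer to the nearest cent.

$22.88

Risk-neutral probability p = (e^0.03 − 0.85)/(1.25 − 0.85) = 0.1805/0.4000 = 0.4511
Terminal stock prices: S_uu = 148.4, S_ud = 100.9, S_dd = 68.64
Terminal payoffs (S − K): max(68.44, 0) = 68.44, max(20.94, 0) = 20.94, max(-11.36, 0) = 0
Node u (S = 118.8): continuation = e^(−0.03)·[0.4511·68.4375 + 0.5489·20.9375] = 41.1144; exercise value = 38.7500 ≤ continuation, so V_u = 41.1144
Node d (S = 80.75): continuation = e^(−0.03)·[0.4511·20.9375 + 0.5489·0.0000] = 9.1665; exercise value = 0.7500 ≤ continuation, so V_d = 9.1665
Node 0 (S = 95): continuation = e^(−0.03)·[0.4511·41.1144 + 0.5489·9.1665] = 22.8825; exercise value = 15.0000 ≤ continuation, so V_0 = 22.8825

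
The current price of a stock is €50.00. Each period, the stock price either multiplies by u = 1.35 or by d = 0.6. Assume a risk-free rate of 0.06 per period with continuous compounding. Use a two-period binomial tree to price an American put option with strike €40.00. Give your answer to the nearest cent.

Risk-neutral probability p = (e^0.06 − 0.6)/(1.35 − 0.6) = 0.4618/0.7500 = 0.6158
Terminal stock prices: S_uu = 91.13, S_ud = 40.5, S_dd = 18
Terminal payoffs (K − S): max(-51.13, 0) = 0, max(-0.5, 0) = 0, max(22, 0) = 22
Node u (S = 67.5): continuation = e^(−0.06)·[0.6158·0.0000 + 0.3842·0.0000] = 0.0000; exercise value = 0.0000 ≤ continuation, so V_u = 0.0000
Node d (S = 30): continuation = e^(−0.06)·[0.6158·0.0000 + 0.3842·22.0000] = 7.9605; exercise value = 10.0000 > continuation, so V_d = 10.0000 (exercise)
Node 0 (S = 50): continuation = e^(−0.06)·[0.6158·0.0000 + 0.3842·10.0000] = 3.6184; exercise value = 0.0000 ≤ continuation, so V_0 = 3.6184

€3.62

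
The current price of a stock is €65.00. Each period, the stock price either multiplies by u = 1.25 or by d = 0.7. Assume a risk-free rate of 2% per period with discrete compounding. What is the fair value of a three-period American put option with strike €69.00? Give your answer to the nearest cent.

€12.47

Risk-neutral probability p = (1 + 0.02 − 0.7)/(1.25 − 0.7) = 0.3200/0.5500 = 0.5818
Terminal stock prices: S_uuu = 127, S_uud = 71.09, S_udd = 39.81, S_ddd = 22.29
Terminal payoffs (K − S): max(-57.95, 0) = 0, max(-2.094, 0) = 0, max(29.19, 0) = 29.19, max(46.71, 0) = 46.71
Node uu (S = 101.6): continuation = 1/1.02·[0.5818·0.0000 + 0.4182·0.0000] = 0.0000; exercise value = 0.0000 ≤ continuation, so V_uu = 0.0000
Node ud (S = 56.87): continuation = 1/1.02·[0.5818·0.0000 + 0.4182·29.1875] = 11.9664; exercise value = 12.1250 > continuation, so V_ud = 12.1250 (exercise)
Node dd (S = 31.85): continuation = 1/1.02·[0.5818·29.1875 + 0.4182·46.7050] = 35.7971; exercise value = 37.1500 > continuation, so V_dd = 37.1500 (exercise)
Node u (S = 81.25): continuation = 1/1.02·[0.5818·0.0000 + 0.4182·12.1250] = 4.9710; exercise value = 0.0000 ≤ continuation, so V_u = 4.9710
Node d (S = 45.5): continuation = 1/1.02·[0.5818·12.1250 + 0.4182·37.1500] = 22.1471; exercise value = 23.5000 > continuation, so V_d = 23.5000 (exercise)
Node 0 (S = 65): continuation = 1/1.02·[0.5818·4.9710 + 0.4182·23.5000] = 12.4701; exercise value = 4.0000 ≤ continuation, so V_0 = 12.4701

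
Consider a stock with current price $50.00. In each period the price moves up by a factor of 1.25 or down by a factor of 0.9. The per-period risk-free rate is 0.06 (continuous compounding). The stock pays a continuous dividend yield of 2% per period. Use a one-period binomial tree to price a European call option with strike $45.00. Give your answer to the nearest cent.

$6.63

Per-period risk-free factor R = e^0.06 = 1.0618; dividend-adjusted growth = e^(0.06−0.02) = 1.0408.
Risk-neutral probability p = (1.0408 − 0.9)/(1.25 − 0.9) = 0.1408/0.3500 = 0.4023
Terminal stock prices: S_u = 62.5, S_d = 45
Terminal payoffs (S − K): max(17.5, 0) = 17.5, max(0, 0) = 0
Node 0 (S = 50): V_0 = e^(−0.06)·[0.4023·17.5000 + 0.5977·0.0000] = 6.6305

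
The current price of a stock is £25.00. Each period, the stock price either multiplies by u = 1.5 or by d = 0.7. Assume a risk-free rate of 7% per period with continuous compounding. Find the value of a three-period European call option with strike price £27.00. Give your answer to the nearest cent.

£8.18

Risk-neutral probability p = (e^0.07 − 0.7)/(1.5 − 0.7) = 0.3725/0.8000 = 0.4656
Terminal stock prices: S_uuu = 84.38, S_uud = 39.38, S_udd = 18.37, S_ddd = 8.575
Terminal payoffs (S − K): max(57.38, 0) = 57.38, max(12.38, 0) = 12.38, max(-8.625, 0) = 0, max(-18.43, 0) = 0
Node uu (S = 56.25): V_uu = e^(−0.07)·[0.4656·57.3750 + 0.5344·12.3750] = 31.0754
Node ud (S = 26.25): V_ud = e^(−0.07)·[0.4656·12.3750 + 0.5344·0.0000] = 5.3727
Node dd (S = 12.25): V_dd = e^(−0.07)·[0.4656·0.0000 + 0.5344·0.0000] = 0.0000
Node u (S = 37.5): V_u = e^(−0.07)·[0.4656·31.0754 + 0.5344·5.3727] = 16.1684
Node d (S = 17.5): V_d = e^(−0.07)·[0.4656·5.3727 + 0.5344·0.0000] = 2.3326
Node 0 (S = 25): V_0 = e^(−0.07)·[0.4656·16.1684 + 0.5344·2.3326] = 8.1818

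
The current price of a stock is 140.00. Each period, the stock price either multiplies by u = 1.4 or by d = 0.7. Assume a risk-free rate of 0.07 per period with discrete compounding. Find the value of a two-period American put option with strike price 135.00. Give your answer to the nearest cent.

16.30

Risk-neutral probability p = (1 + 0.07 − 0.7)/(1.4 − 0.7) = 0.3700/0.7000 = 0.5286
Terminal stock prices: S_uu = 274.4, S_ud = 137.2, S_dd = 68.6
Terminal payoffs (K − S): max(-139.4, 0) = 0, max(-2.2, 0) = 0, max(66.4, 0) = 66.4
Node u (S = 196): continuation = 1/1.07·[0.5286·0.0000 + 0.4714·0.0000] = 0.0000; exercise value = 0.0000 ≤ continuation, so V_u = 0.0000
Node d (S = 98): continuation = 1/1.07·[0.5286·0.0000 + 0.4714·66.4000] = 29.2550; exercise value = 37.0000 > continuation, so V_d = 37.0000 (exercise)
Node 0 (S = 140): continuation = 1/1.07·[0.5286·0.0000 + 0.4714·37.0000] = 16.3017; exercise value = 0.0000 ≤ continuation, so V_0 = 16.3017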